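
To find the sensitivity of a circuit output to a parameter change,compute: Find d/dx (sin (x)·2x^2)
Product rule: (fg)'=f'g + fg'
f=sin(x), f'=cos(x)
g=2x^2, g'=4x

Answer: 2·cos(x)·x^2 + 4·sin(x)·x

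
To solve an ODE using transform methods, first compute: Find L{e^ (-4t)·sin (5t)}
First shifting: L{e^(at)f(t)} = F(s-a)
L{sin(5t)} = 5/(s²+25)
Shift: 5/((s+4)²+25)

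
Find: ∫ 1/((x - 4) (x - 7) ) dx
Partial fractions: 1/((x-4)(x-7)) = A/(x-4)+B/(x-7)
A = -1/3, B = 1/3
∫ [-1/3· 1/(x-4)+1/3· 1/(x-7)] dx
= (1/3)[ln|x-7| - ln|x-4|]+C

Answer: (1/3)·ln|(x-7)/(x-4)|+C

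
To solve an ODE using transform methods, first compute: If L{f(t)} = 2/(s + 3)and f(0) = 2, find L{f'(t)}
L{f'(t)}=s·F(s) - f(0)=2s/(s + 3) - 2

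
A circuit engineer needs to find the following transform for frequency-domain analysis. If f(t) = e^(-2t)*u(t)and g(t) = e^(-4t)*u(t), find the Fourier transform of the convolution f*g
By the convolution theorem: F{f * g}=F(omega) * G(omega)
F(omega)=1/(2 + j * omega), G(omega)=1/(4 + j * omega)
F{f * g}=1/((2 + j * omega)(4 + j * omega))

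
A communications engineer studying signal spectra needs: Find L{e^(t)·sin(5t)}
First shifting: L{e^(at)f(t)}=F(s-a)
L{sin(5t)}=5/(s²+25)
Shift: 5/((s-1)²+25)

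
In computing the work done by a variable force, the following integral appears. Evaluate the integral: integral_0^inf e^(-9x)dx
integral_0^inf e^(-9x) dx=[-1/9*e^(-9x)]_0^inf
=0 - (-1/9)=1/9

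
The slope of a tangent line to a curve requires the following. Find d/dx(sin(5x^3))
Chain rule: d/dx[sin(u)] = cos(u)·u' where u = 5x^3
u' = 15x^2

Answer: 15x^2·cos(5x^3)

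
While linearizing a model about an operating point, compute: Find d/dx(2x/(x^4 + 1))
Quotient rule: (f/g)' = (f'g - fg')/g²
f = 2x, f' = 2
g = x^4 + 1, g' = 4x^3

Answer: (2·(x^4 + 1) - 8x^4)/(x^4 + 1)²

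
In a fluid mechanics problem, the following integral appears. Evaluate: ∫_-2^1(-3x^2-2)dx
Step 1: Find antiderivative F(x) = -x^3 - 2x
Step 2: F(1) - F(-2) = -3 - (12) = -15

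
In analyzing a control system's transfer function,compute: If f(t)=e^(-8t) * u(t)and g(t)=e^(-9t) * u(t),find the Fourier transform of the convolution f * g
By the convolution theorem: F{f*g} = F(omega)*G(omega)
F(omega) = 1/(8+j*omega), G(omega) = 1/(9+j*omega)
F{f*g} = 1/((8+j*omega)(9+j*omega))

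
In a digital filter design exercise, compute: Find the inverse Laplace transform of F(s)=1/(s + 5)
L^(-1){1/(s-a)} = c·e^(at)
Here a = -5, c = 1

Answer: e^(-5t)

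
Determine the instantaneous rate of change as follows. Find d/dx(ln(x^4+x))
Chain rule: d/dx[ln(u)] = u'/u where u = x^4 + x
u' = 4x^3 + 1

Answer: (4x^3 + 1)/(x^4 + x)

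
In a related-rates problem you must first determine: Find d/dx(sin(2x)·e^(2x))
Product rule: (fg)' = f'g+fg'
f = sin(2x), f' = 2·cos(2x)
g = e^(2x), g' = 2·e^(2x)

Answer: 2·cos(2x)·e^(2x)+2·sin(2x)·e^(2x)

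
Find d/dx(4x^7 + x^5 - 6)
Power rule: d/dx(ax^n)=n·a·x^(n-1)
Term by term: 28·x^6+5·x^4

Answer: 28x^6+5x^4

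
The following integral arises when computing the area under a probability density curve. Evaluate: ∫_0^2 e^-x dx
Antiderivative: -e^-x
Evaluate: -(e^-2-1)

Answer: (e^-2-1)/(-1)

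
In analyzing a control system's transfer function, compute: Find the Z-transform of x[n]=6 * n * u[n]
Z{n * u[n]} = z/(z-1)^2
By linearity: Z{6 * n * u[n]} = 6z/(z-1)^2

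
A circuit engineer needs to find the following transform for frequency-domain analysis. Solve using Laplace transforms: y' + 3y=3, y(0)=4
Take L of both sides: sY(s) - 4 + 3Y(s) = 3/s
Y(s)(s + 3) = 3/s + 4
Y(s) = 3/(s(s + 3)) + 4/(s + 3)
Partial fractions: 3/(s(s + 3)) = 1/s - 1/(s + 3)
So Y(s) = 1/s + 3/(s + 3)
Inverse transform (L^(-1){1/s} = 1, L^(-1){1/(s + 3)} = e^(-3t)):

Answer: y(t) = 1 + 3·e^(-3t)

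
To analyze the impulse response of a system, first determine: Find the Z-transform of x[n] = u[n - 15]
Using the time-shift property: Z{u[n-15]} = z^(-15) * z/(z-1)
= z^(-14)/(z-1)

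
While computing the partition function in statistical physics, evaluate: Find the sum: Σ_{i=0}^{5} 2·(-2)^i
Geometric series: S=a(1 - r^n)/(1 - r)
a=2, r=-2, n=6
S=2(1 - 64)/3=-42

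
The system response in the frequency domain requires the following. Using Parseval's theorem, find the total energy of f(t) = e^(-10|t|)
Parseval's theorem: E = integral |f(t)|^2 dt = (1/2pi) integral |F(omega)|^2 domega
E = integral_{-inf}^{inf} e^(-20|t|) dt = 2*integral_0^inf e^(-20t) dt = 2/(2*10) = 1/10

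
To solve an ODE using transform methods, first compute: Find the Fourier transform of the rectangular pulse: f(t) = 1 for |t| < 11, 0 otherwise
F(omega)=integral from -11 to 11 of e^(-j * omega * t) dt
=2 * sin(11 * omega)/omega=22 * sinc(11 * omega/pi)

Answer: 2 * sin(11 * omega)/omega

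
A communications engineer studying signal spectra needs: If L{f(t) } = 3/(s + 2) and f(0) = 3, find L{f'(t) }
L{f'(t)}=s·F(s) - f(0)=3s/(s + 2) - 3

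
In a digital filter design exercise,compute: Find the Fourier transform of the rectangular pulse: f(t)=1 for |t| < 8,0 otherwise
F(omega)=integral from -8 to 8 of e^(-j * omega * t) dt
=2 * sin(8 * omega)/omega=16 * sinc(8 * omega/pi)

Answer: 2 * sin(8 * omega)/omega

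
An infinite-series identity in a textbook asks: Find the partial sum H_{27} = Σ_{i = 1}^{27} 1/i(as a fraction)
H_27=1+1/2+1/3+...+1/27
=312536252003/80313433200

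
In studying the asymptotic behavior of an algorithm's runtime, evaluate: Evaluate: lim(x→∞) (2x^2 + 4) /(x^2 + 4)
Divide numerator and denominator by x^2:
lim (2 + 4/x^2)/(1 + 4/x^2) = 2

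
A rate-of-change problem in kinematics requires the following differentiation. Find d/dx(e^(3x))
Chain rule: d/dx[e^u] = e^u · u' where u = 3x
u' = 3

Answer: 3·e^(3x)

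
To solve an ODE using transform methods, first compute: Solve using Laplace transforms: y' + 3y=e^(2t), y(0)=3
Take L: sY - 3 + 3Y=1/(s-2)
Y(s + 3)=1/(s-2) + 3
Y=1/((s-2)(s + 3)) + 3/(s + 3)
Partial fractions: 1/((s-2)(s + 3))=(1/5)/(s-2) - (1/5)/(s + 3)
So Y=(1/5)/(s-2) + (14/5)/(s + 3)
Inverse Laplace transform (L^(-1){1/(s-2)}=e^(2t), L^(-1){1/(s + 3)}=e^(-3t)):

Answer: y(t)=(1/5)·e^(2t) + (14/5)·e^(-3t)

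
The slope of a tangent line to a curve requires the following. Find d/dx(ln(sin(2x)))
Chain rule: d/dx[ln(u)]=u'/u where u=sin(2x)
u'=2cos(2x)

Answer: (2cos(2x))/(sin(2x))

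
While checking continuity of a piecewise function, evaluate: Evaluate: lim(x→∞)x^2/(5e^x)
Apply L'Hôpital 2 times (∞/∞ each time):
Eventually get 2!/(5e^x) → 0

Answer: 0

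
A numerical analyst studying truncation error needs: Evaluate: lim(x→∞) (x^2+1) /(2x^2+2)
Divide numerator and denominator by x^2:
lim (1+1/x^2)/(2+2/x^2)=1/2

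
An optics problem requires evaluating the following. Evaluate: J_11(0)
J_n(0) = 0 for all n > 0 (Bessel function of first kind)
J_11(0) = 0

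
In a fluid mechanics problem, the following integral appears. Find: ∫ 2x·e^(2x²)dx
Let u=2x², du=4x dx
∫ (1/2)e^u du=e^u/2 + C

Answer: e^(2x²)/2 + C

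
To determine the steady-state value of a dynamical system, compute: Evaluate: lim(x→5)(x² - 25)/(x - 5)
Factor: (x² - 25) = (x-5)(x+5)
Cancel (x-5): lim(x→5) (x+5) = 10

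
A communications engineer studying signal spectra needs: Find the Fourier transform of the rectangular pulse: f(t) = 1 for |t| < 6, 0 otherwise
F(omega)=integral from -6 to 6 of e^(-j * omega * t) dt
=2 * sin(6 * omega)/omega=12 * sinc(6 * omega/pi)

Answer: 2 * sin(6 * omega)/omega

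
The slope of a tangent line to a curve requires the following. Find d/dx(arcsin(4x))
d/dx[arcsin(u)] = u'/√(1-u²), u = 4x, u' = 4

Answer: 4/√(1 - 16x²)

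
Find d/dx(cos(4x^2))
Chain rule: d/dx[cos(u)] = -sin(u)·u' where u = 4x^2
u' = 8x

Answer: -8x·sin(4x^2)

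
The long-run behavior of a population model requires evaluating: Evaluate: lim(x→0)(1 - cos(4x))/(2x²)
Using 1-cos(u) ≈ u²/2 for small u:
(1-cos(4x)) ≈ (4x)²/2 = 16x²/2
So limit = 16/(2·2) = 4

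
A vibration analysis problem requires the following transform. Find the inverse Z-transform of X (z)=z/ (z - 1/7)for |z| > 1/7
Standard pair: z/(z-a) <-> a^n * u[n] for causal signals
With a = 1/7: x[n] = (1/7)^n * u[n]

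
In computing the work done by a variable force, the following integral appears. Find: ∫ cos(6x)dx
Using substitution u = 6x: ∫ cos(u) du/6 = sin(u)/6 + C

Answer: (1/6)sin(6x) + C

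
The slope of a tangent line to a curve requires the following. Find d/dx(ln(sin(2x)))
Chain rule: d/dx[ln(u)]=u'/u where u=sin(2x)
u'=2cos(2x)

Answer: (2cos(2x))/(sin(2x))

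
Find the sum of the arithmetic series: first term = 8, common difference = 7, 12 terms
Last term: a_n = 8+(12-1)·7 = 85
Sum = n(a_1+a_n)/2 = 12(8+85)/2 = 558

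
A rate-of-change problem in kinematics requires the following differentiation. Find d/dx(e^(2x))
Chain rule: d/dx[e^u] = e^u · u' where u = 2x
u' = 2

Answer: 2·e^(2x)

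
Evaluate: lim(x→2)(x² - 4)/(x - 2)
Factor: (x² - 4)=(x-2)(x+2)
Cancel (x-2): lim(x→2) (x+2)=4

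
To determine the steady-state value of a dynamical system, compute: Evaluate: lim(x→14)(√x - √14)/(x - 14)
Multiply by conjugate (√x+√14)/(√x+√14):
=(x - 14)/((x - 14)(√x+√14))=1/(√x+√14)
As x → 14: 1/(2√14)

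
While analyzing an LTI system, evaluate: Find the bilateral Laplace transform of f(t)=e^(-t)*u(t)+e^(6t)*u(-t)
For e^(-t)*u(t): L = 1/(s + 1), Re(s) > -1
For e^(6t)*u(-t): L = -1/(s-6), Re(s) < 6
Combined: F(s) = 1/(s + 1) - 1/(s-6), -1 < Re(s) < 6

Answer: 1/(s + 1) - 1/(s-6), ROC: -1 < Re(s) < 6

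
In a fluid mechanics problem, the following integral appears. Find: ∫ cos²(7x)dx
Using identity cos²(u)=(1 + cos(2u))/2:
∫ (1 + cos(14x))/2 dx=x/2 + sin(14x)/28 + C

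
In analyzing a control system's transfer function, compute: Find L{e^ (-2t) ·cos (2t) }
First shifting: L{e^(at)f(t)} = F(s-a)
L{cos(2t)} = s/(s² + 4)
Shift: (s + 2)/((s + 2)² + 4)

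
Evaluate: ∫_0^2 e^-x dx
Antiderivative: -e^-x
Evaluate: -(e^-2-1)

Answer: (e^-2-1)/(-1)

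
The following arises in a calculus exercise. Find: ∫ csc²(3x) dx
Since d/dx[-cot(3x)] = 3csc²(3x), integral = -cot(3x)/3 + C

Answer: (-1/3)cot(3x) + C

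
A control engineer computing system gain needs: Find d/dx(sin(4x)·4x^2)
Product rule: (fg)'=f'g + fg'
f=sin(4x), f'=4·cos(4x)
g=4x^2, g'=8x

Answer: 16·cos(4x)·x^2 + 8·sin(4x)·x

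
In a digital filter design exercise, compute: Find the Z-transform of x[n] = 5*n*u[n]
Z{n * u[n]} = z/(z-1)^2
By linearity: Z{5 * n * u[n]} = 5z/(z-1)^2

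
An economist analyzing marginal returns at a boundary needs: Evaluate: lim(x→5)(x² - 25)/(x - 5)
Factor: (x² - 25) = (x-5)(x + 5)
Cancel (x-5): lim(x→5) (x + 5) = 10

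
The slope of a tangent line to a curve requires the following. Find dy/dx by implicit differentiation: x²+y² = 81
Differentiate both sides: 2x+2y·(dy/dx) = 0
Solve: dy/dx = -2x/(2y) = -x/y

Answer: dy/dx = -x/y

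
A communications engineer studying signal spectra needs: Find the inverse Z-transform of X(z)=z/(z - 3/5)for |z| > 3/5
Standard pair: z/(z-a) <-> a^n*u[n] for causal signals
With a=3/5: x[n]=(3/5)^n*u[n]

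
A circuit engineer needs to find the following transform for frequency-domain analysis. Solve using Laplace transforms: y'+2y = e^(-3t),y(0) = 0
Take L: sY - 0+2Y = 1/(s+3)
Y(s+2) = 1/(s+3)+0
Y = 1/((s+3)(s+2))+0/(s+2)
Partial fractions: 1/((s+3)(s+2)) = -1/(s+3)+1/(s+2)
So Y = -1/(s+3)+1/(s+2)
Inverse Laplace transform (L^(-1){1/(s+3)} = e^(-3t), L^(-1){1/(s+2)} = e^(-2t)):

Answer: y(t) = -1·e^(-3t)+e^(-2t)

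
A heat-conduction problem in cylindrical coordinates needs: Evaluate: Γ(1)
Γ(n) = (n-1)! for positive integers
Γ(1) = 0! = 1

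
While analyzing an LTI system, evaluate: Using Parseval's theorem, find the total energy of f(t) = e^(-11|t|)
Parseval's theorem: E = integral |f(t)|^2 dt = (1/2pi) integral |F(omega)|^2 domega
E = integral_{-inf}^{inf} e^(-22|t|) dt = 2*integral_0^inf e^(-22t) dt = 2/(2*11) = 1/11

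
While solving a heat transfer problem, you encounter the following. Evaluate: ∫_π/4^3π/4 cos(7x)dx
Antiderivative: sin(7x)/7
Evaluate at bounds: [sin(7·3π/4)/7] - [sin(7·π/4)/7]
=((-√2/2) - (-√2/2))/7=0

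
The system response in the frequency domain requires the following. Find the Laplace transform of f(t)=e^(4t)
L{e^(at)}=1/(s-a)
L{e^(4t)}=1/(s-4)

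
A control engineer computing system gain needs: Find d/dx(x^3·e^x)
Product rule: (fg)' = f'g+fg'
f = x^3, f' = 3x^2
g = e^x, g' = e^x

Answer: 3x^2·e^x+x^3·e^x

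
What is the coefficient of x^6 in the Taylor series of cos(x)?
cos(x) = Σ (-1)^k x^(2k)/(2k)!
For x^6: (-1)^3/6! = -1/720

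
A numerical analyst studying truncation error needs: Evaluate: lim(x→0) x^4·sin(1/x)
Squeeze theorem: -|x^4| ≤ x^4·sin(1/x) ≤ |x^4|
Since x^4 → 0 as x → 0, by squeeze theorem the limit is 0

Answer: 0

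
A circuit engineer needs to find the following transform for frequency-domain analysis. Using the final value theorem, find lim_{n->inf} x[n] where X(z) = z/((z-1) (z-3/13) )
Final value theorem: lim x[n] = lim_{z->1} (z-1) * X(z)
(z-1) * X(z) = z/(z-3/13)
As z->1: 1/(1 - 3/13) = 1/(10/13) = 13/10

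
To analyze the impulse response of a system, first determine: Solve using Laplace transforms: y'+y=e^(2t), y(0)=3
Take L: sY - 3 + Y = 1/(s-2)
Y(s + 1) = 1/(s-2) + 3
Y = 1/((s-2)(s + 1)) + 3/(s + 1)
Partial fractions: 1/((s-2)(s + 1)) = (1/3)/(s-2) - (1/3)/(s + 1)
So Y = (1/3)/(s-2) + (8/3)/(s + 1)
Inverse Laplace transform (L^(-1){1/(s-2)} = e^(2t), L^(-1){1/(s + 1)} = e^(-t)):

Answer: y(t) = (1/3)·e^(2t) + (8/3)·e^(-t)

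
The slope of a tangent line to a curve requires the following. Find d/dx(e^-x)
Chain rule: d/dx[e^u] = e^u · u' where u = -x
u' = -1

Answer: -1·e^-x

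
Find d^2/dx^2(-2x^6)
Apply power rule 2 times:
d^1: -12x^5
d^2: -60x^4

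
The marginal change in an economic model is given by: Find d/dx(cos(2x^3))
Chain rule: d/dx[cos(u)]=-sin(u)·u' where u=2x^3
u'=6x^2

Answer: -6x^2·sin(2x^3)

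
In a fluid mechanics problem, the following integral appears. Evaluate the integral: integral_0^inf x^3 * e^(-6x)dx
This is a Gamma integral. Substitute u = 6x (du = 6 dx):
integral_0^inf x^3*e^(-6x) dx = (1/6^4) integral_0^inf u^3*e^(-u) du
= Gamma(4)/6^4 = 3!/6^4 = 6/1296

Answer: 1/216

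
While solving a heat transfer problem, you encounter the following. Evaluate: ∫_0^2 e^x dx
Antiderivative: e^x
Evaluate: (e^2 - 1)

Answer: e^2 - 1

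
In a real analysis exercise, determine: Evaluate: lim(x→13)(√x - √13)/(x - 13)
Multiply by conjugate (√x+√13)/(√x+√13):
=(x - 13)/((x - 13)(√x+√13))=1/(√x+√13)
As x → 13: 1/(2√13)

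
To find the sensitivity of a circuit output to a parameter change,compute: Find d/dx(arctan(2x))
d/dx[arctan(u)] = u'/(1+u²), u = 2x, u' = 2

Answer: 2/(1+4x²)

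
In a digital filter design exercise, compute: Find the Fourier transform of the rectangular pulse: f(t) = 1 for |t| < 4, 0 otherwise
F(omega) = integral from -4 to 4 of e^(-j * omega * t) dt
= 2 * sin(4 * omega)/omega = 8 * sinc(4 * omega/pi)

Answer: 2 * sin(4 * omega)/omega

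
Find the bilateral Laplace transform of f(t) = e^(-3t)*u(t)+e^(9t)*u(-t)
For e^(-3t) * u(t): L=1/(s+3), Re(s) > -3
For e^(9t) * u(-t): L=-1/(s-9), Re(s) < 9
Combined: F(s)=1/(s+3)-1/(s-9), -3 < Re(s) < 9

Answer: 1/(s+3)-1/(s-9), ROC: -3 < Re(s) < 9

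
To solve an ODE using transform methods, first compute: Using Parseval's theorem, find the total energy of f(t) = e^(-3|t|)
Parseval's theorem: E = integral |f(t)|^2 dt = (1/2pi) integral |F(omega)|^2 domega
E = integral_{-inf}^{inf} e^(-6|t|) dt = 2 * integral_0^inf e^(-6t) dt = 2/(2 * 3) = 1/3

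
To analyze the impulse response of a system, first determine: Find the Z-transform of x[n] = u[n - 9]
Using the time-shift property: Z{u[n-9]} = z^(-9)*z/(z-1)
= z^(-8)/(z-1)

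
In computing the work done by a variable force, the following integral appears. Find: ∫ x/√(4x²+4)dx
Let u=4x² + 4, du=8x dx
∫ (1/8)·u^(-1/2) du=√u/4 + C

Answer: √(4x² + 4)/4 + C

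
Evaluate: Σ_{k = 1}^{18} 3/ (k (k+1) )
Partial fractions: 3/(k(k+1)) = 3/k - 3/(k+1)
Telescoping sum: 3(1-1/19) = 3·18/19

Answer: 54/19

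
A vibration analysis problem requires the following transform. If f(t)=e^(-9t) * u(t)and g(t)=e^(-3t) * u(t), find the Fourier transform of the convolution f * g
By the convolution theorem: F{f*g}=F(omega)*G(omega)
F(omega)=1/(9+j*omega), G(omega)=1/(3+j*omega)
F{f*g}=1/((9+j*omega)(3+j*omega))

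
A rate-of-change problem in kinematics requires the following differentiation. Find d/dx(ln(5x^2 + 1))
Chain rule: d/dx[ln(u)]=u'/u where u=5x^2 + 1
u'=10x

Answer: (10x)/(5x^2 + 1)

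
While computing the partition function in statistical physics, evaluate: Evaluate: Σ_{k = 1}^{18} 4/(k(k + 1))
Partial fractions: 4/(k(k+1))=4/k - 4/(k+1)
Telescoping sum: 4(1-1/19)=4·18/19

Answer: 72/19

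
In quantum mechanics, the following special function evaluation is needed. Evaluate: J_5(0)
J_n(0) = 0 for all n > 0 (Bessel function of first kind)
J_5(0) = 0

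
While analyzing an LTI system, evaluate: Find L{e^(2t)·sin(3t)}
First shifting: L{e^(at)f(t)} = F(s-a)
L{sin(3t)} = 3/(s²+9)
Shift: 3/((s-2)²+9)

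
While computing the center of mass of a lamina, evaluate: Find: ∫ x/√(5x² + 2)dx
Let u=5x²+2, du=10x dx
∫ (1/10)·u^(-1/2) du=√u/5+C

Answer: √(5x²+2)/5+C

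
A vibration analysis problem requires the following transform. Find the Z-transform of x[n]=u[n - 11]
Using the time-shift property: Z{u[n-11]}=z^(-11)*z/(z-1)
=z^(-10)/(z-1)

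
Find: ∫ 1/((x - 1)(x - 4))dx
Partial fractions: 1/((x-1)(x-4)) = A/(x-1)+B/(x-4)
A = -1/3, B = 1/3
∫ [-1/3· 1/(x-1)+1/3· 1/(x-4)] dx
= (1/3)[ln|x-4| - ln|x-1|]+C

Answer: (1/3)·ln|(x-4)/(x-1)|+C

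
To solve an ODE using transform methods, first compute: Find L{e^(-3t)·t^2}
First shifting: L{e^(at)f(t)} = F(s-a)
L{t^2} = 2/s^3
Shift s → s + 3: 2/(s + 3)^3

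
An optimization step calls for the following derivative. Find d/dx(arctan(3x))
d/dx[arctan(u)] = u'/(1+u²), u = 3x, u' = 3

Answer: 3/(1+9x²)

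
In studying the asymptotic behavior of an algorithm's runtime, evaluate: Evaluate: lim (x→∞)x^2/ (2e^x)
Apply L'Hôpital 2 times (∞/∞ each time):
Eventually get 2!/(2e^x) → 0

Answer: 0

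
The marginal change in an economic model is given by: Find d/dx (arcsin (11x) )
d/dx[arcsin(u)] = u'/√(1-u²), u = 11x, u' = 11

Answer: 11/√(1 - 121x²)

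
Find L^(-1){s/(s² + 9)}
L^(-1){s/(s²+w²)}=cos(wt)
Here w=3

Answer: cos(3t)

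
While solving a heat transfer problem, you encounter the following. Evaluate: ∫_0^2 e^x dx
Antiderivative: e^x
Evaluate: (e^2 - 1)

Answer: e^2 - 1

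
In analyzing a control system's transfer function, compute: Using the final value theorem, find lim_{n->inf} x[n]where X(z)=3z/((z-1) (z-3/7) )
Final value theorem: lim x[n]=lim_{z->1} (z-1) * X(z)
(z-1) * X(z)=3z/(z-3/7)
As z->1: 3/(1-3/7)=3/(4/7)=21/4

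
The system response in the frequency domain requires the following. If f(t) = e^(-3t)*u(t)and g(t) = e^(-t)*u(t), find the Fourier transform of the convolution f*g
By the convolution theorem: F{f*g} = F(omega)*G(omega)
F(omega) = 1/(3+j*omega), G(omega) = 1/(1+j*omega)
F{f*g} = 1/((3+j*omega)(1+j*omega))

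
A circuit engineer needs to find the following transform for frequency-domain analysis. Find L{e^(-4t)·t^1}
First shifting: L{e^(at)f(t)}=F(s-a)
L{t^1}=1/s^2
Shift s → s+4: 1/(s+4)^2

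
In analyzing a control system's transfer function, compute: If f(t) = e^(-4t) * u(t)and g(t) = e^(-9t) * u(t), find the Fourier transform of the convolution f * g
By the convolution theorem: F{f * g} = F(omega) * G(omega)
F(omega) = 1/(4 + j * omega), G(omega) = 1/(9 + j * omega)
F{f * g} = 1/((4 + j * omega)(9 + j * omega))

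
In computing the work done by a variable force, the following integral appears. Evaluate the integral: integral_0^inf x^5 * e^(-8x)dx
This is a Gamma integral. Substitute u=8x (du=8 dx):
integral_0^inf x^5 * e^(-8x) dx=(1/8^6) integral_0^inf u^5 * e^(-u) du
=Gamma(6)/8^6=5!/8^6=120/262144

Answer: 15/32768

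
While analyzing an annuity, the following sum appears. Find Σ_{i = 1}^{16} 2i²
= 2·n(n + 1)(2n + 1)/6 = 2·16·17·33/6 = 2992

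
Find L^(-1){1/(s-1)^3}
L^(-1){1/(s-a)^n}=t^(n-1)·e^(at)/(n-1)!
Here a=1, n=3: t^2·e^(t)/2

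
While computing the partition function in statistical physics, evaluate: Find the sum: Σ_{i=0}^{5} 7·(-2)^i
Geometric series: S = a(1 - r^n)/(1 - r)
a = 7, r = -2, n = 6
S = 7(1 - 64)/3 = -147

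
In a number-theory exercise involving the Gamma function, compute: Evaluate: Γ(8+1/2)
Γ(n + 1/2)=(2n)!√π/(4^n·n!)
=20922789888000√π/(65536·40320)=(2027025/256)·√π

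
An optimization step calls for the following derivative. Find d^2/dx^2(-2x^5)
Apply power rule 2 times:
d^1: -10x^4
d^2: -40x^3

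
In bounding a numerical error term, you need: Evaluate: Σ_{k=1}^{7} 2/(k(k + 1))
Partial fractions: 2/(k(k + 1))=2/k - 2/(k + 1)
Telescoping sum: 2(1 - 1/8)=2·7/8

Answer: 7/4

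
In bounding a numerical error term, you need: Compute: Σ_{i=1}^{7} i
Using formula: Σ i^1=n(n+1)/2=7·8/2=28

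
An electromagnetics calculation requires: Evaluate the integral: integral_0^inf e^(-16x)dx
integral_0^inf e^(-16x) dx = [-1/16 * e^(-16x)]_0^inf
= 0 - (-1/16) = 1/16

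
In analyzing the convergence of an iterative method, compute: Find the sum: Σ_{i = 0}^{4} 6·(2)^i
Geometric series: S = a(1 - r^n)/(1 - r)
a = 6, r = 2, n = 5
S = 6(1 - 32)/-1 = 186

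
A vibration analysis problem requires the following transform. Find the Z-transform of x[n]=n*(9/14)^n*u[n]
Using the property Z{n*a^n*u[n]} = az/(z-a)^2
With a = 9/14: X(z) = (9/14)z/(z - 9/14)^2, |z| > 9/14

Answer: (9/14)z/(z - 9/14)^2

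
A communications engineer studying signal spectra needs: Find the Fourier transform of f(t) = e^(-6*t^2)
The Fourier transform of a Gaussian e^(-a * t^2) is sqrt(pi/a) * e^(-omega^2/(4a)).
With a = 6: F(omega) = sqrt(pi/6) * e^(-omega^2/24)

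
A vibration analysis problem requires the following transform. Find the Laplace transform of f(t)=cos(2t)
L{cos(wt)}=s/(s² + w²)
L{cos(2t)}=s/(s² + 4)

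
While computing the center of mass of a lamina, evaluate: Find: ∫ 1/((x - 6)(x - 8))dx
Partial fractions: 1/((x-6)(x-8))=A/(x-6) + B/(x-8)
A=-1/2, B=1/2
∫ [-1/2· 1/(x-6) + 1/2· 1/(x-8)] dx
=(1/2)[ln|x-8| - ln|x-6|] + C

Answer: (1/2)·ln|(x-8)/(x-6)| + C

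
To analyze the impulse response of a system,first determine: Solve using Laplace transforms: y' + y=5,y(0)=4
Take L of both sides: sY(s) - 4 + Y(s) = 5/s
Y(s)(s + 1) = 5/s + 4
Y(s) = 5/(s(s + 1)) + 4/(s + 1)
Partial fractions: 5/(s(s + 1)) = 5/s - 5/(s + 1)
So Y(s) = 5/s - 1/(s + 1)
Inverse transform (L^(-1){1/s} = 1, L^(-1){1/(s + 1)} = e^(-t)):

Answer: y(t) = 5 - e^(-t)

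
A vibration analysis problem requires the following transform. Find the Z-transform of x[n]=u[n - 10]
Using the time-shift property: Z{u[n-10]}=z^(-10) * z/(z-1)
=z^(-9)/(z-1)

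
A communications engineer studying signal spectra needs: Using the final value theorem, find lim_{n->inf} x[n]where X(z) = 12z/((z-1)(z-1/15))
Final value theorem: lim x[n]=lim_{z->1} (z-1) * X(z)
(z-1) * X(z)=12z/(z-1/15)
As z->1: 12/(1 - 1/15)=12/(14/15)=90/7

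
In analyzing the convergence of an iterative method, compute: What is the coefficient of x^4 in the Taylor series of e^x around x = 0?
Taylor series of e^x=Σ x^n/n!
Coefficient of x^4=1/4!=1/24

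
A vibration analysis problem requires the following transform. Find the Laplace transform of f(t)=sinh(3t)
L{sinh(at)}=a/(s²-a²)
L{sinh(3t)}=3/(s²-9)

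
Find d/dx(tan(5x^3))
Chain rule: d/dx[tan(u)]=sec²(u)·u' where u=5x^3
u'=15x^2

Answer: 15x^2·sec²(5x^3)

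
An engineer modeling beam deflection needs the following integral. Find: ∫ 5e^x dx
Since d/dx[e^x]=+e^x, we get 5e^x+C

Answer: 5e^x+C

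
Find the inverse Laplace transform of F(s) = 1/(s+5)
L^(-1){1/(s-a)}=c·e^(at)
Here a=-5, c=1

Answer: e^(-5t)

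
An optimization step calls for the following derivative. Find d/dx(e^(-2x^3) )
Chain rule: d/dx[e^u] = e^u · u' where u = -2x^3
u' = -6x^2

Answer: -6x^2·e^(-2x^3)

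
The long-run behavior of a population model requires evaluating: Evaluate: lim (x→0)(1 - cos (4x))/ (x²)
Using 1-cos(u) ≈ u²/2 for small u:
(1-cos(4x)) ≈ (4x)²/2=16x²/2
So limit=16/(2·1)=8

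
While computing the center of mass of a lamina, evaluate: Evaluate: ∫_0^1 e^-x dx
Antiderivative: -e^-x
Evaluate: -(e^-1 - 1)

Answer: (e^-1 - 1)/(-1)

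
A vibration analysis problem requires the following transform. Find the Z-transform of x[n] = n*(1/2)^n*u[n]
Using the property Z{n * a^n * u[n]}=az/(z-a)^2
With a=1/2: X(z)=(1/2)z/(z - 1/2)^2, |z| > 1/2

Answer: (1/2)z/(z - 1/2)^2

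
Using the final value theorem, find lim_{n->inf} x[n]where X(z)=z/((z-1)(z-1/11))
Final value theorem: lim x[n] = lim_{z->1} (z-1)*X(z)
(z-1)*X(z) = z/(z-1/11)
As z->1: 1/(1 - 1/11) = 1/(10/11) = 11/10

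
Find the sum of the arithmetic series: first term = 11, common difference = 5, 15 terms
Last term: a_n = 11+(15-1)·5 = 81
Sum = n(a_1+a_n)/2 = 15(11+81)/2 = 690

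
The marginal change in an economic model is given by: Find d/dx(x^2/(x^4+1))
Quotient rule: (f/g)' = (f'g - fg')/g²
f = x^2, f' = 2x
g = x^4+1, g' = 4x^3

Answer: (2x·(x^4+1)-4x^5)/(x^4+1)²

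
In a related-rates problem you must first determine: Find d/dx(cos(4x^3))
Chain rule: d/dx[cos(u)]=-sin(u)·u' where u=4x^3
u'=12x^2

Answer: -12x^2·sin(4x^3)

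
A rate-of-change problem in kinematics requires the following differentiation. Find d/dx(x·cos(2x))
Product rule: (fg)'=f'g + fg'
f=x, f'=1
g=cos(2x), g'=-2·sin(2x)

Answer: cos(2x) - 2x·sin(2x)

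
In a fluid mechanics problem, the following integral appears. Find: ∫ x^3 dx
Using power rule: ∫ x^3 dx = 1/4 x^4+C = (1/4)x^4+C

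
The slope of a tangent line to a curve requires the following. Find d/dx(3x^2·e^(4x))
Product rule: (fg)' = f'g+fg'
f = 3x^2, f' = 6x
g = e^(4x), g' = 4·e^(4x)

Answer: 6x·e^(4x)+12x^2·e^(4x)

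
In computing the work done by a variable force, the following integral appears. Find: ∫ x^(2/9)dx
Power rule: ∫ x^(2/9) dx = x^(11/9)/(11/9) + C

Answer: (9/11)·x^(11/9) + C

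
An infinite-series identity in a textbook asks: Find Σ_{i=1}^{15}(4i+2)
=4·Σ i + 2·15=4·120 + 30=510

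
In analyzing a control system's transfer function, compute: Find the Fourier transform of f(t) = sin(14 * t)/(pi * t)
sin(W*t)/(pi*t) = (W/pi)*sinc(W*t/pi) is the impulse response of the ideal low-pass filter with cutoff W (here W = 14).
Its Fourier transform is a rectangular function:
F(omega) = 1 for |omega| < 14, 0 otherwise

Answer: rect(omega/28) [i.e., 1 for |omega| < 14, 0 otherwise]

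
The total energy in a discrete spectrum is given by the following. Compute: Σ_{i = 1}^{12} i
Using formula: Σ i^1 = n(n + 1)/2 = 12·13/2 = 78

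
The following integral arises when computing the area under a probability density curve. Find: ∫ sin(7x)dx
Using substitution u=7x: ∫ sin(u) du/7=-cos(u)/7+C

Answer: (-1/7)cos(7x)+C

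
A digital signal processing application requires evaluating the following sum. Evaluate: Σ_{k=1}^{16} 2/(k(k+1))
Partial fractions: 2/(k(k + 1))=2/k - 2/(k + 1)
Telescoping sum: 2(1 - 1/17)=2·16/17

Answer: 32/17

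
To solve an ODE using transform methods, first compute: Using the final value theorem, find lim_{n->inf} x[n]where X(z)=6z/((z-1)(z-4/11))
Final value theorem: lim x[n]=lim_{z->1} (z-1) * X(z)
(z-1) * X(z)=6z/(z-4/11)
As z->1: 6/(1 - 4/11)=6/(7/11)=66/7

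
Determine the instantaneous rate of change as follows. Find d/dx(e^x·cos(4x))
Product rule: (fg)'=f'g+fg'
f=e^x, f'=e^x
g=cos(4x), g'=-4·sin(4x)

Answer: e^x·cos(4x)-4·e^x·sin(4x)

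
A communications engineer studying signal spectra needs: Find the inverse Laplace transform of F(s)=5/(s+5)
L^(-1){5/(s-a)}=c·e^(at)
Here a=-5, c=5

Answer: 5e^(-5t)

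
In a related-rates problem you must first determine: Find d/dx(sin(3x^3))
Chain rule: d/dx[sin(u)] = cos(u)·u' where u = 3x^3
u' = 9x^2

Answer: 9x^2·cos(3x^3)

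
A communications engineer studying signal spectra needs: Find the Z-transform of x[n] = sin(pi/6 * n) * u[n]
Z{sin(w0 * n) * u[n]} = z * sin(w0)/(z^2-2z * cos(w0)+1)
With w0 = pi/6: X(z) = z * sin(pi/6)/(z^2-2z * cos(pi/6)+1)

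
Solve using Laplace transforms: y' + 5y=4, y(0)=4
Take L of both sides: sY(s) - 4 + 5Y(s) = 4/s
Y(s)(s + 5) = 4/s + 4
Y(s) = 4/(s(s + 5)) + 4/(s + 5)
Partial fractions: 4/(s(s + 5)) = (4/5)/s - (4/5)/(s + 5)
So Y(s) = (4/5)/s + (16/5)/(s + 5)
Inverse transform (L^(-1){1/s} = 1, L^(-1){1/(s + 5)} = e^(-5t)):

Answer: y(t) = 4/5 + (16/5)·e^(-5t)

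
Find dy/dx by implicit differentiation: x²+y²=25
Differentiate both sides: 2x+2y·(dy/dx)=0
Solve: dy/dx=-2x/(2y)=-x/y

Answer: dy/dx=-x/y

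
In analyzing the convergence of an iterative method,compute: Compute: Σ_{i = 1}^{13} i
Using formula: Σ i^1 = n(n+1)/2 = 13·14/2 = 91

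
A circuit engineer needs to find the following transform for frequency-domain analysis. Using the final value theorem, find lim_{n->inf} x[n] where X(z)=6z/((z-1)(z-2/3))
Final value theorem: lim x[n]=lim_{z->1} (z-1)*X(z)
(z-1)*X(z)=6z/(z-2/3)
As z->1: 6/(1-2/3)=6/(1/3)=18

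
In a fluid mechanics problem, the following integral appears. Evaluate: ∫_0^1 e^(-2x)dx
Antiderivative: (1/(-2))e^(-2x)
Evaluate: (1/(-2))(e^-2-1)

Answer: (e^-2-1)/(-2)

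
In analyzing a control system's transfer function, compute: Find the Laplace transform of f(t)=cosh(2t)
L{cosh(at)}=s/(s²-a²)
L{cosh(2t)}=s/(s²-4)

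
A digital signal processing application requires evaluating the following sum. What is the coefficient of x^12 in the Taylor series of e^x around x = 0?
Taylor series of e^x = Σ x^n/n!
Coefficient of x^12 = 1/12! = 1/479001600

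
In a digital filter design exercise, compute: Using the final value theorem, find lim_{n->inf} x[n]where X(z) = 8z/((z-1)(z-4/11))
Final value theorem: lim x[n] = lim_{z->1} (z-1)*X(z)
(z-1)*X(z) = 8z/(z-4/11)
As z->1: 8/(1-4/11) = 8/(7/11) = 88/7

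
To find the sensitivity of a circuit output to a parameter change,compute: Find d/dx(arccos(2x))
d/dx[arccos(u)]=-u'/√(1-u²), u=2x, u'=2

Answer: -2/√(1-4x²)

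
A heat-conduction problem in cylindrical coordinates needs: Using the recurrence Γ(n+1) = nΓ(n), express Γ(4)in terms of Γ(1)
Γ(4)=3Γ(3)=3·2Γ(2)=...=3!·Γ(1)=6·Γ(1)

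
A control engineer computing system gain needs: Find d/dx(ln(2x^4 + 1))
Chain rule: d/dx[ln(u)] = u'/u where u = 2x^4 + 1
u' = 8x^3

Answer: (8x^3)/(2x^4 + 1)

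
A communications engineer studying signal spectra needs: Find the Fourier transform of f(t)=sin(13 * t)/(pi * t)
sin(W * t)/(pi * t)=(W/pi) * sinc(W * t/pi) is the impulse response of the ideal low-pass filter with cutoff W (here W=13).
Its Fourier transform is a rectangular function:
F(omega)=1 for |omega| < 13, 0 otherwise

Answer: rect(omega/26) [i.e., 1 for |omega| < 13, 0 otherwise]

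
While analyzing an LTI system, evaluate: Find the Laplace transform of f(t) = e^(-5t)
L{e^(at)} = 1/(s-a)
L{e^(-5t)} = 1/(s+5)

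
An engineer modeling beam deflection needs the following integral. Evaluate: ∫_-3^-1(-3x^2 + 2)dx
Step 1: Find antiderivative F(x)=-x^3 + 2x
Step 2: F(-1) - F(-3)=-1 - (21)=-22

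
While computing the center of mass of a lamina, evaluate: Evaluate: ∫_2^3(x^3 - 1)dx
Step 1: Find antiderivative F(x) = (1/4)x^4 - x
Step 2: F(3) - F(2) = 69/4 - (2) = 61/4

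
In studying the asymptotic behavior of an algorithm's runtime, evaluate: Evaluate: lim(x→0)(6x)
Polynomial is continuous, so substitute x = 0:
6·0 = 0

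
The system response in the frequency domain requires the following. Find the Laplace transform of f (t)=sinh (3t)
L{sinh(at)} = a/(s²-a²)
L{sinh(3t)} = 3/(s²-9)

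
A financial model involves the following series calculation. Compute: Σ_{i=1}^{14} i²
Using formula: Σ i^2 = n(n+1)(2n+1)/6 = 14·15·29/6 = 1015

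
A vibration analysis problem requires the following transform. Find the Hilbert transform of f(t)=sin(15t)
The Hilbert transform shifts each frequency component by -pi/2.
H{sin(wt)} = -cos(wt)
With w = 15: H{sin(15t)} = -cos(15t)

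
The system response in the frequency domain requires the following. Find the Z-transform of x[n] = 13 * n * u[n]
Z{n*u[n]} = z/(z-1)^2
By linearity: Z{13*n*u[n]} = 13z/(z-1)^2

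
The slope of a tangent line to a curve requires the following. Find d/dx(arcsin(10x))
d/dx[arcsin(u)] = u'/√(1-u²), u = 10x, u' = 10

Answer: 10/√(1-100x²)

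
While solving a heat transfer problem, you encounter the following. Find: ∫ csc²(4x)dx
Since d/dx[-cot(4x)]=4csc²(4x), integral=-cot(4x)/4+C

Answer: (-1/4)cot(4x)+C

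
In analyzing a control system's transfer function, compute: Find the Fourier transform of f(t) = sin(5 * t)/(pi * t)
sin(W * t)/(pi * t)=(W/pi) * sinc(W * t/pi) is the impulse response of the ideal low-pass filter with cutoff W (here W=5).
Its Fourier transform is a rectangular function:
F(omega)=1 for |omega| < 5, 0 otherwise

Answer: rect(omega/10) [i.e., 1 for |omega| < 5, 0 otherwise]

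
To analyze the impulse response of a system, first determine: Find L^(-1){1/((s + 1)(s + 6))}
Partial fractions: 1/((s + 1)(s + 6)) = A/(s + 1) + B/(s + 6)
Cover-up: A = 1/(s + 6)|_{s = -1} = 1/5; B = 1/(s + 1)|_{s = -6} = -1/5
L^(-1) = (1/5)e^(-t) - (1/5)e^(-6t)

Answer: (1/5)(e^(-t) - e^(-6t))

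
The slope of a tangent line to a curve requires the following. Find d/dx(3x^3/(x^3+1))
Quotient rule: (f/g)'=(f'g - fg')/g²
f=3x^3, f'=9x^2
g=x^3 + 1, g'=3x^2

Answer: (9x^2·(x^3 + 1) - 9x^5)/(x^3 + 1)²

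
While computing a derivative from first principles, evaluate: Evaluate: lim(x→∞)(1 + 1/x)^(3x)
Rewrite as [(1+1/x)^x]^3.
lim(1+1/x)^x = e^1, so limit = (e^1)^3 = e^3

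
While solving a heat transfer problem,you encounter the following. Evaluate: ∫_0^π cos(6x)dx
Antiderivative: sin(6x)/6
Evaluate at bounds: [sin(6·π)/6] - [sin(6·0)/6]
=((0) - (0))/6=0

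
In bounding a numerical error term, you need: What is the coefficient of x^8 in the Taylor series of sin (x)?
sin(x) has only odd powers. Coefficient of x^8 = 0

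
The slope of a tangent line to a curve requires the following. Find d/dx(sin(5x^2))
Chain rule: d/dx[sin(u)] = cos(u)·u' where u = 5x^2
u' = 10x

Answer: 10x·cos(5x^2)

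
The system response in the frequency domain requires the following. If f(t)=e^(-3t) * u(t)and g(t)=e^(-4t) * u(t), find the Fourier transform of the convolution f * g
By the convolution theorem: F{f*g} = F(omega)*G(omega)
F(omega) = 1/(3+j*omega), G(omega) = 1/(4+j*omega)
F{f*g} = 1/((3+j*omega)(4+j*omega))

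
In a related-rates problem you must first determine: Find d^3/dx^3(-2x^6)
Apply power rule 3 times:
d^1: -12x^5
d^2: -60x^4
d^3: -240x^3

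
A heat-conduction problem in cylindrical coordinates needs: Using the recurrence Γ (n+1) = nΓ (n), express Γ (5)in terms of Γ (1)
Γ(5)=4Γ(4)=4·3Γ(3)=...=4!·Γ(1)=24·Γ(1)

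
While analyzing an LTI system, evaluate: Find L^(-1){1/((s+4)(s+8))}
Partial fractions: 1/((s+4)(s+8))=A/(s+4)+B/(s+8)
Cover-up: A=1/(s+8)|_{s=-4}=1/4; B=1/(s+4)|_{s=-8}=-1/4
L^(-1)=(1/4)e^(-4t) - (1/4)e^(-8t)

Answer: (1/4)(e^(-4t) - e^(-8t))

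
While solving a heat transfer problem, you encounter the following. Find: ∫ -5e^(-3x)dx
Since d/dx[e^(-3x)] = -3e^(-3x), we get 5/3 e^(-3x) + C

Answer: (5/3)e^(-3x) + C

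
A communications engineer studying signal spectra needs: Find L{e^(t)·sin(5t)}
First shifting: L{e^(at)f(t)} = F(s-a)
L{sin(5t)} = 5/(s² + 25)
Shift: 5/((s-1)² + 25)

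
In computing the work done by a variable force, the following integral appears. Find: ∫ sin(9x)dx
Using substitution u=9x: ∫ sin(u) du/9=-cos(u)/9+C

Answer: (-1/9)cos(9x)+C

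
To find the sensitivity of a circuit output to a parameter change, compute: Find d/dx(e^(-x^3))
Chain rule: d/dx[e^u]=e^u · u' where u=-x^3
u'=-3x^2

Answer: -3x^2·e^(-x^3)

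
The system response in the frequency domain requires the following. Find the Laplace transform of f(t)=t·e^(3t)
L{t·e^(at)} = 1/(s-a)²
L{t·e^(3t)} = 1/(s-3)²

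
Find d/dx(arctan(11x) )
d/dx[arctan(u)]=u'/(1+u²), u=11x, u'=11

Answer: 11/(1+121x²)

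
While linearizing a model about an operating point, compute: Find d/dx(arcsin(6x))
d/dx[arcsin(u)]=u'/√(1-u²), u=6x, u'=6

Answer: 6/√(1-36x²)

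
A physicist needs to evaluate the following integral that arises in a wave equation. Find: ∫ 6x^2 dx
Using power rule: ∫ 6x^2 dx = 6/3 x^3 + C = 2x^3 + C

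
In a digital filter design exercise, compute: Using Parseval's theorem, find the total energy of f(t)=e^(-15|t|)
Parseval's theorem: E=integral |f(t)|^2 dt=(1/2pi) integral |F(omega)|^2 domega
E=integral_{-inf}^{inf} e^(-30|t|) dt=2 * integral_0^inf e^(-30t) dt=2/(2 * 15)=1/15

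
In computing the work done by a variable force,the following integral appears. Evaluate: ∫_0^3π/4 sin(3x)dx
Antiderivative: -cos(3x)/3
Evaluate at bounds: [-cos(3·3π/4)/3] - [-cos(3·0)/3]
= (-(√2/2) + (1))/3 = 1/3 - √2/6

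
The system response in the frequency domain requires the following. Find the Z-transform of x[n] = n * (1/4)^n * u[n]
Using the property Z{n*a^n*u[n]}=az/(z-a)^2
With a=1/4: X(z)=(1/4)z/(z - 1/4)^2, |z| > 1/4

Answer: (1/4)z/(z - 1/4)^2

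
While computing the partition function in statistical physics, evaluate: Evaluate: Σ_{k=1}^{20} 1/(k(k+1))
Partial fractions: 1/(k(k + 1))=1/k - 1/(k + 1)
Telescoping sum: 1(1 - 1/21)=1·20/21

Answer: 20/21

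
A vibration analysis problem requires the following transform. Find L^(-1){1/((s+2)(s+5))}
Partial fractions: 1/((s + 2)(s + 5)) = A/(s + 2) + B/(s + 5)
Cover-up: A = 1/(s + 5)|_{s = -2} = 1/3; B = 1/(s + 2)|_{s = -5} = -1/3
L^(-1) = (1/3)e^(-2t) - (1/3)e^(-5t)

Answer: (1/3)(e^(-2t) - e^(-5t))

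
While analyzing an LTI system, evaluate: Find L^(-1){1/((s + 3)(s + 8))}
Partial fractions: 1/((s + 3)(s + 8)) = A/(s + 3) + B/(s + 8)
Cover-up: A = 1/(s + 8)|_{s = -3} = 1/5; B = 1/(s + 3)|_{s = -8} = -1/5
L^(-1) = (1/5)e^(-3t) - (1/5)e^(-8t)

Answer: (1/5)(e^(-3t) - e^(-8t))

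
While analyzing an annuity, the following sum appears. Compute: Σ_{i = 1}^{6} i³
Using formula: Σ i^3 = [n(n+1)/2]² = [6·7/2]² = 441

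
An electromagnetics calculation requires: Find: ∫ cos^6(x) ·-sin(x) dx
Let u = cos(x), du = -sin(x) dx
∫ u^6 du = u^7/7 + C

Answer: cos^7(x)/7 + C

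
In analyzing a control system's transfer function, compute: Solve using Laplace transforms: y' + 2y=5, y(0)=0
Take L of both sides: sY(s)-0+2Y(s) = 5/s
Y(s)(s+2) = 5/s+0
Y(s) = 5/(s(s+2))+0/(s+2)
Partial fractions: 5/(s(s+2)) = (5/2)/s - (5/2)/(s+2)
So Y(s) = (5/2)/s - (5/2)/(s+2)
Inverse transform (L^(-1){1/s} = 1, L^(-1){1/(s+2)} = e^(-2t)):

Answer: y(t) = 5/2 - (5/2)·e^(-2t)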